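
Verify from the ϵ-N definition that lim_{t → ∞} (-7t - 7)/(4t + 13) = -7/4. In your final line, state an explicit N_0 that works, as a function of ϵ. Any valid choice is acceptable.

Suppose ϵ > 0. We seek N_0 > 0 such that t > N_0 implies |(-7t - 7)/(4t + 13) + 7/4| < ϵ.
(-7t - 7)/(4t + 13) + 7/4 = (4(-7t - 7) − (-7)(4t + 13)) / (4(4t + 13)) = 63/(4(4t + 13)).
For t > 0 we have 4t + 13 > 4t, so |(-7t - 7)/(4t + 13) + 7/4| = 63/(4(4t + 13)) < 63/(4·4t) = (63/16)/t.
Thus |(-7t - 7)/(4t + 13) + 7/4| < ϵ whenever t > (63/16)/ϵ.
Take N_0 = (63/16)/ϵ. If t > N_0 then |(-7t - 7)/(4t + 13) + 7/4| < (63/16)/t < ϵ.

N_0 = (63/16)/ϵ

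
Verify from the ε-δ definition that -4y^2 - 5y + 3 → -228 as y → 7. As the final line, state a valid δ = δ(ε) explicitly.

δ = min(2, ε/69)

Let ε > 0. We want δ > 0 such that 0 < |y − 7| < δ implies |(-4y^2 - 5y + 3) + 228| < ε.
(-4y^2 - 5y + 3) + 228 = -4y^2 - 5y + 231 = (y − 7)(-4y - 33).
So |(-4y^2 - 5y + 3) + 228| = |y − 7|·|-4y - 33|.
Assume first that |y − 7| < 2, so |y| < 9. Then |-4y - 33| ≤ 4·9 + 33 = 69.
Hence |(-4y^2 - 5y + 3) + 228| ≤ 69|y − 7| < ε provided |y − 7| < ε/69.
Choosing δ = min(2, ε/69) ensures both conditions, hence |(-4y^2 - 5y + 3) + 228| < ε.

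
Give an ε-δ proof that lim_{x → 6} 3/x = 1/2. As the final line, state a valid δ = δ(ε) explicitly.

Suppose ε > 0. We seek δ > 0 such that 0 < |x − 6| < δ implies |3/x − (1/2)| < ε.
|3/x − (1/2)| = 3·|6 − x|/(6·|x|) = 3|x − 6|/(6|x|).
Restrict δ ≤ 3. Then |x − 6| < 3 gives |x| > 3, so 6|x| > 18.
Then |3/x − (1/2)| < 3|x − 6|/18, which is < ε when |x − 6| < 6ε.
Take δ = min(3, 6ε). Then 0 < |x − 6| < δ gives both |x − 6| < 3 and |x − 6| < 6ε, so |3/x − (1/2)| < ε.

δ = min(3, 6ε)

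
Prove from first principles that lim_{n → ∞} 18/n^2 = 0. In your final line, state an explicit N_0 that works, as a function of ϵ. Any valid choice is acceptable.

Let ϵ > 0. For n ≥ 1, |18/n^2 − 0| = 18/n^2.
18/n^2 < ϵ ⇔ n^2 > 18/ϵ ⇔ n > (18/ϵ)^{1/2}.
Take N_0 = (18/ϵ)^{1/2}. Then n > N_0 implies 18/n^2 < ϵ.

N_0 = (18/ϵ)^{1/2}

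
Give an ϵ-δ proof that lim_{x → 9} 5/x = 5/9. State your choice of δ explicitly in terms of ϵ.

δ = min(9/2, (81/10)ϵ)

Suppose ϵ > 0. We seek δ > 0 such that 0 < |x − 9| < δ implies |5/x − (5/9)| < ϵ.
|5/x − (5/9)| = 5·|9 − x|/(9·|x|) = 5|x − 9|/(9|x|).
Restrict δ ≤ 9/2. Then |x − 9| < 9/2 gives |x| > 9/2, so 9|x| > 81/2.
Then |5/x − (5/9)| < 5|x − 9|/(81/2), which is < ϵ when |x − 9| < (81/10)ϵ.
Take δ = min(9/2, (81/10)ϵ). Then 0 < |x − 9| < δ gives both |x − 9| < 9/2 and |x − 9| < (81/10)ϵ, so |5/x − (5/9)| < ϵ.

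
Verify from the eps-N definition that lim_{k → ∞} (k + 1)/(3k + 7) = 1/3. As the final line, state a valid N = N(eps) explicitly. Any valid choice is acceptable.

N = (4/9)/eps

Suppose eps > 0. For k ≥ 1, |(k + 1)/(3k + 7) − (1/3)| = |-4|/(3(3k + 7)) = 4/(3(3k + 7)).
Since 3k + 7 ≥ 3k for k ≥ 1, this is ≤ 4/(3·3k) = (4/9)/k.
So |(k + 1)/(3k + 7) − (1/3)| < eps whenever k > (4/9)/eps.
Take N = (4/9)/eps. If k > N then |(k + 1)/(3k + 7) − (1/3)| ≤ (4/9)/k < eps.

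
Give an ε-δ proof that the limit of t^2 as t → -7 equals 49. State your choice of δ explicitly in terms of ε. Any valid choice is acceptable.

δ = min(2, ε/16)

Let ε > 0 be given. We seek δ > 0 with 0 < |t + 7| < δ ⇒ |t^2 − 49| < ε.
Factor: t^2 − 49 = (t + 7)(t - 7), so |t^2 − 49| = |t + 7|·|t - 7|.
Impose δ ≤ 2 so that |t| < 9; then |t - 7| ≤ 16.
Hence |t^2 − 49| ≤ 16|t + 7|, which is < ε once |t + 7| < ε/16.
Take δ = min(2, ε/16). If 0 < |t + 7| < δ then both bounds hold and |t^2 − 49| ≤ 16|t + 7| < 16·(ε/16) = ε.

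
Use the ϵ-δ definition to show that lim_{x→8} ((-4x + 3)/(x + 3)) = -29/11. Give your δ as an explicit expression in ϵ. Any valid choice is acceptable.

Fix ϵ > 0. We want δ > 0 with 0 < |x − 8| < δ ⇒ |(-4x + 3)/(x + 3) + 29/11| < ϵ.
Combining over a common denominator, (-4x + 3)/(x + 3) + 29/11 = [(-4x + 3)·11 − (-29)·(x + 3)] / [11·(x + 3)] = -15(x − 8) / (11(x + 3)).
So |(-4x + 3)/(x + 3) + 29/11| = 15|x − 8| / (11·|x + 3|).
Restrict δ ≤ 11/2. Then |x − 8| < 11/2 gives |x + 3| = |(x − 8) + 11| ≥ 11 − 11/2 = 11/2.
Hence |(-4x + 3)/(x + 3) + 29/11| < 15|x − 8|/(11·(11/2)) = (30/121)|x − 8|, which is < ϵ once |x − 8| < (121/30)ϵ.
Take δ = min(11/2, (121/30)ϵ). Then 0 < |x − 8| < δ forces both bounds, so |(-4x + 3)/(x + 3) + 29/11| < ϵ.

δ = min(11/2, (121/30)ϵ)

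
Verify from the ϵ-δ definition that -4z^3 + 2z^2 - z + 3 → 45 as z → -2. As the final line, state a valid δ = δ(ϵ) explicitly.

δ = min(1, ϵ/87)

Fix ϵ > 0. We want δ > 0 such that 0 < |z + 2| < δ implies |(-4z^3 + 2z^2 - z + 3) − 45| < ϵ.
(-4z^3 + 2z^2 - z + 3) − 45 = -4z^3 + 2z^2 - z - 42 = (z + 2)(-4z^2 + 10z - 21).
So |(-4z^3 + 2z^2 - z + 3) − 45| = |z + 2|·|-4z^2 + 10z - 21|.
Assume first that |z + 2| < 1, so |z| < 3. Then |-4z^2 + 10z - 21| ≤ 4·3^2 + 10·3 + 21 = 87.
Hence |(-4z^3 + 2z^2 - z + 3) − 45| ≤ 87|z + 2| < ϵ provided |z + 2| < ϵ/87.
Choosing δ = min(1, ϵ/87) ensures both conditions, hence |(-4z^3 + 2z^2 - z + 3) − 45| < ϵ.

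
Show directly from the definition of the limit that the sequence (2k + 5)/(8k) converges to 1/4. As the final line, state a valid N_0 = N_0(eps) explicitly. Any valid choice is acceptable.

N_0 = (5/8)/eps

Let eps > 0. For k ≥ 1, |(2k + 5)/(8k) − (1/4)| = |40|/(8(8k)) = 40/(8(8k)).
Since 8k ≥ 8k for k ≥ 1, this is ≤ 40/(8·8k) = (5/8)/k.
So |(2k + 5)/(8k) − (1/4)| < eps whenever k > (5/8)/eps.
Take N_0 = (5/8)/eps. If k > N_0 then |(2k + 5)/(8k) − (1/4)| ≤ (5/8)/k < eps.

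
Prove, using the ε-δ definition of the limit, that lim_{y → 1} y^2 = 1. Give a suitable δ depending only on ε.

δ = min(1, ε/3)

Suppose ε > 0. We seek δ > 0 with 0 < |y − 1| < δ ⇒ |y^2 − 1| < ε.
Factor: y^2 − 1 = (y − 1)(y + 1), so |y^2 − 1| = |y − 1|·|y + 1|.
Impose δ ≤ 1 so that |y| < 2; then |y + 1| ≤ 3.
Hence |y^2 − 1| ≤ 3|y − 1|, which is < ε once |y − 1| < ε/3.
Take δ = min(1, ε/3). If 0 < |y − 1| < δ then both bounds hold and |y^2 − 1| ≤ 3|y − 1| < 3·(ε/3) = ε.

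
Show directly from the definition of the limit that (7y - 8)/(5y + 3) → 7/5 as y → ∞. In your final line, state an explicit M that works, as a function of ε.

M = (61/25)/ε

Let ε > 0 be given. We seek M > 0 such that y > M implies |(7y - 8)/(5y + 3) − (7/5)| < ε.
(7y - 8)/(5y + 3) − (7/5) = (5(7y - 8) − 7(5y + 3)) / (5(5y + 3)) = -61/(5(5y + 3)).
For y > 0 we have 5y + 3 > 5y, so |(7y - 8)/(5y + 3) − (7/5)| = 61/(5(5y + 3)) < 61/(5·5y) = (61/25)/y.
Thus |(7y - 8)/(5y + 3) − (7/5)| < ε whenever y > (61/25)/ε.
Take M = (61/25)/ε. If y > M then |(7y - 8)/(5y + 3) − (7/5)| < (61/25)/y < ε.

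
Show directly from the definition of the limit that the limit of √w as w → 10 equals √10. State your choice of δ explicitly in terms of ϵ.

δ = min(10, √10·ϵ)

Fix ϵ > 0. We want δ > 0 such that 0 < |w − 10| < δ implies |√w − √10| < ϵ.
Multiplying by the conjugate, |√w − √10| = |w − 10|/(√w + √10).
Restrict δ ≤ 10 so that |w − 10| < 10 forces w > 0, and then √w + √10 > √10.
Hence |√w − √10| < |w − 10|/√10, which is < ϵ once |w − 10| < √10·ϵ.
Take δ = min(10, √10·ϵ). If 0 < |w − 10| < δ then w > 0 and |√w − √10| < |w − 10|/√10 < ϵ.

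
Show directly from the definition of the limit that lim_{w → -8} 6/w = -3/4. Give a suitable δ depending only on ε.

Let ε > 0 be given. We seek δ > 0 such that 0 < |w + 8| < δ implies |6/w + 3/4| < ε.
|6/w + 3/4| = 6·|-8 − w|/(8·|w|) = 6|w + 8|/(8|w|).
Restrict δ ≤ 4. Then |w + 8| < 4 gives |w| > 4, so 8|w| > 32.
Then |6/w + 3/4| < 6|w + 8|/32, which is < ε when |w + 8| < (16/3)ε.
Take δ = min(4, (16/3)ε). Then 0 < |w + 8| < δ gives both |w + 8| < 4 and |w + 8| < (16/3)ε, so |6/w + 3/4| < ε.

δ = min(4, (16/3)ε)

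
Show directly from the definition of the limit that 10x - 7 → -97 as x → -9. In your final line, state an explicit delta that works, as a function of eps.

delta = eps/10

Suppose eps > 0. We need delta > 0 so that 0 < |x + 9| < delta implies |(10x - 7) + 97| < eps.
|(10x - 7) + 97| = |10x + 90| = 10|x + 9|.
Thus it suffices that |x + 9| < eps/10.
Choosing delta = eps/10 gives |(10x - 7) + 97| = 10|x + 9| < eps whenever |x + 9| < delta.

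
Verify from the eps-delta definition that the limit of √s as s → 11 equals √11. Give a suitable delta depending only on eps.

Let eps > 0. We want delta > 0 such that 0 < |s − 11| < delta implies |√s − √11| < eps.
Rationalise: √s − √11 = (s − 11)/(√s + √11), so |√s − √11| = |s − 11|/(√s + √11).
Restrict delta ≤ 11 so that |s − 11| < 11 forces s > 0, and then √s + √11 > √11.
Hence |√s − √11| < |s − 11|/√11, which is < eps once |s − 11| < √11·eps.
Take delta = min(11, √11·eps). If 0 < |s − 11| < delta then s > 0 and |√s − √11| < |s − 11|/√11 < eps.

delta = min(11, √11·eps)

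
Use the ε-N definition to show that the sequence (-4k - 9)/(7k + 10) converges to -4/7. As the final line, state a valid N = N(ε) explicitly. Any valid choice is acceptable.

N = (23/49)/ε

Suppose ε > 0. For k ≥ 1, |(-4k - 9)/(7k + 10) + 4/7| = |-23|/(7(7k + 10)) = 23/(7(7k + 10)).
Since 7k + 10 ≥ 7k for k ≥ 1, this is ≤ 23/(7·7k) = (23/49)/k.
So |(-4k - 9)/(7k + 10) + 4/7| < ε whenever k > (23/49)/ε.
Take N = (23/49)/ε. If k > N then |(-4k - 9)/(7k + 10) + 4/7| ≤ (23/49)/k < ε.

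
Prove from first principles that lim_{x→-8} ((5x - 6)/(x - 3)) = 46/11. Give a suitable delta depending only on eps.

delta = min(11/2, (121/18)eps)

Suppose eps > 0. We want delta > 0 with 0 < |x + 8| < delta ⇒ |(5x - 6)/(x - 3) − (46/11)| < eps.
Combining over a common denominator, (5x - 6)/(x - 3) − (46/11) = [(5x - 6)·(-11) − (-46)·(x - 3)] / [(-11)·(x - 3)] = -9(x + 8) / ((-11)(x - 3)).
So |(5x - 6)/(x - 3) − (46/11)| = 9|x + 8| / (11·|x − 3|).
Restrict delta ≤ 11/2. Then |x + 8| < 11/2 gives |x − 3| = |(x + 8) + (-11)| ≥ 11 − 11/2 = 11/2.
Hence |(5x - 6)/(x - 3) − (46/11)| < 9|x + 8|/(11·(11/2)) = (18/121)|x + 8|, which is < eps once |x + 8| < (121/18)eps.
Take delta = min(11/2, (121/18)eps). Then 0 < |x + 8| < delta forces both bounds, so |(5x - 6)/(x - 3) − (46/11)| < eps.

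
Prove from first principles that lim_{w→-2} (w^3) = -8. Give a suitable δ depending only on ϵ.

δ = min(2, ϵ/28)

Fix ϵ > 0. We seek δ > 0 with 0 < |w + 2| < δ ⇒ |w^3 + 8| < ϵ.
Factor: w^3 + 8 = (w + 2)(w^2 - 2w + 4), so |w^3 + 8| = |w + 2|·|w^2 - 2w + 4|.
Impose δ ≤ 2 so that |w| < 4; then |w^2 - 2w + 4| ≤ 28.
Hence |w^3 + 8| ≤ 28|w + 2|, which is < ϵ once |w + 2| < ϵ/28.
Take δ = min(2, ϵ/28). If 0 < |w + 2| < δ then both bounds hold and |w^3 + 8| ≤ 28|w + 2| < 28·(ϵ/28) = ϵ.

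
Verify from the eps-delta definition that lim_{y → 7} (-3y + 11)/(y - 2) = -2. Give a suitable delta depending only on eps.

delta = min(5/2, (5/2)eps)

Let eps > 0. We want delta > 0 with 0 < |y − 7| < delta ⇒ |(-3y + 11)/(y - 2) + 2| < eps.
Combining over a common denominator, (-3y + 11)/(y - 2) + 2 = [(-3y + 11)·5 − (-10)·(y - 2)] / [5·(y - 2)] = -5(y − 7) / (5(y - 2)).
So |(-3y + 11)/(y - 2) + 2| = 5|y − 7| / (5·|y − 2|).
Restrict delta ≤ 5/2. Then |y − 7| < 5/2 gives |y − 2| = |(y − 7) + 5| ≥ 5 − 5/2 = 5/2.
Hence |(-3y + 11)/(y - 2) + 2| < 5|y − 7|/(5·(5/2)) = (2/5)|y − 7|, which is < eps once |y − 7| < (5/2)eps.
Take delta = min(5/2, (5/2)eps). Then 0 < |y − 7| < delta forces both bounds, so |(-3y + 11)/(y - 2) + 2| < eps.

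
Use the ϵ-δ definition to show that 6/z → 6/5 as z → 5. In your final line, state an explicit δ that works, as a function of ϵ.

δ = min(5/2, (25/12)ϵ)

Fix ϵ > 0. We seek δ > 0 such that 0 < |z − 5| < δ implies |6/z − (6/5)| < ϵ.
|6/z − (6/5)| = 6·|5 − z|/(5·|z|) = 6|z − 5|/(5|z|).
Require δ ≤ 5/2 so that |z| > 5 − 5/2 = 5/2, hence 5|z| > 25/2.
Then |6/z − (6/5)| < 6|z − 5|/(25/2), which is < ϵ when |z − 5| < (25/12)ϵ.
Take δ = min(5/2, (25/12)ϵ). Then 0 < |z − 5| < δ gives both |z − 5| < 5/2 and |z − 5| < (25/12)ϵ, so |6/z − (6/5)| < ϵ.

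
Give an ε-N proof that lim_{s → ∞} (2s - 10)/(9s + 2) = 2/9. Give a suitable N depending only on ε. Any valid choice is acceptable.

Suppose ε > 0. We seek N > 0 such that s > N implies |(2s - 10)/(9s + 2) − (2/9)| < ε.
(2s - 10)/(9s + 2) − (2/9) = (9(2s - 10) − 2(9s + 2)) / (9(9s + 2)) = -94/(9(9s + 2)).
For s > 0 we have 9s + 2 > 9s, so |(2s - 10)/(9s + 2) − (2/9)| = 94/(9(9s + 2)) < 94/(9·9s) = (94/81)/s.
Thus |(2s - 10)/(9s + 2) − (2/9)| < ε whenever s > (94/81)/ε.
Take N = (94/81)/ε. If s > N then |(2s - 10)/(9s + 2) − (2/9)| < (94/81)/s < ε.

N = (94/81)/ε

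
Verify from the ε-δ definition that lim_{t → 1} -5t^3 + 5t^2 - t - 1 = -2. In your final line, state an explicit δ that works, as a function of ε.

Let ε > 0. We want δ > 0 such that 0 < |t − 1| < δ implies |(-5t^3 + 5t^2 - t - 1) + 2| < ε.
(-5t^3 + 5t^2 - t - 1) + 2 = -5t^3 + 5t^2 - t + 1 = (t − 1)(-5t^2 - 1).
So |(-5t^3 + 5t^2 - t - 1) + 2| = |t − 1|·|-5t^2 - 1|.
Require δ ≤ 1. Then |t − 1| < 1 gives |t| < 2, and by the triangle inequality |-5t^2 - 1| ≤ 5·2^2 + 1 = 21.
Hence |(-5t^3 + 5t^2 - t - 1) + 2| ≤ 21|t − 1| < ε provided |t − 1| < ε/21.
Choosing δ = min(1, ε/21) ensures both conditions, hence |(-5t^3 + 5t^2 - t - 1) + 2| < ε.

δ = min(1, ε/21)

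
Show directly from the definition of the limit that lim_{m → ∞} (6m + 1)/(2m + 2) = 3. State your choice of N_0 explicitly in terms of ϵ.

N_0 = (5/2)/ϵ

Let ϵ > 0. For m ≥ 1, |(6m + 1)/(2m + 2) − 3| = |-10|/(2(2m + 2)) = 10/(2(2m + 2)).
Since 2m + 2 ≥ 2m for m ≥ 1, this is ≤ 10/(2·2m) = (5/2)/m.
So |(6m + 1)/(2m + 2) − 3| < ϵ whenever m > (5/2)/ϵ.
Take N_0 = (5/2)/ϵ. If m > N_0 then |(6m + 1)/(2m + 2) − 3| ≤ (5/2)/m < ϵ.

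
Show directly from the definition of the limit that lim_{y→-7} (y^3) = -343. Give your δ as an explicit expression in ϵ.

δ = min(2, ϵ/193)

Let ϵ > 0 be given. We seek δ > 0 with 0 < |y + 7| < δ ⇒ |y^3 + 343| < ϵ.
Factor: y^3 + 343 = (y + 7)(y^2 - 7y + 49), so |y^3 + 343| = |y + 7|·|y^2 - 7y + 49|.
Impose δ ≤ 2 so that |y| < 9; then |y^2 - 7y + 49| ≤ 193.
Hence |y^3 + 343| ≤ 193|y + 7|, which is < ϵ once |y + 7| < ϵ/193.
Take δ = min(2, ϵ/193). If 0 < |y + 7| < δ then both bounds hold and |y^3 + 343| ≤ 193|y + 7| < 193·(ϵ/193) = ϵ.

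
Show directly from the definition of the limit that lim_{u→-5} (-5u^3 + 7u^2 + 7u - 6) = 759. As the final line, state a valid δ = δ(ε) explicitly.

Suppose ε > 0. We want δ > 0 such that 0 < |u + 5| < δ implies |(-5u^3 + 7u^2 + 7u - 6) − 759| < ε.
(-5u^3 + 7u^2 + 7u - 6) − 759 = -5u^3 + 7u^2 + 7u - 765 = (u + 5)(-5u^2 + 32u - 153).
So |(-5u^3 + 7u^2 + 7u - 6) − 759| = |u + 5|·|-5u^2 + 32u - 153|.
Require δ ≤ 2. Then |u + 5| < 2 gives |u| < 7, and by the triangle inequality |-5u^2 + 32u - 153| ≤ 5·7^2 + 32·7 + 153 = 622.
Hence |(-5u^3 + 7u^2 + 7u - 6) − 759| ≤ 622|u + 5| < ε provided |u + 5| < ε/622.
Choosing δ = min(2, ε/622) ensures both conditions, hence |(-5u^3 + 7u^2 + 7u - 6) − 759| < ε.

δ = min(2, ε/622)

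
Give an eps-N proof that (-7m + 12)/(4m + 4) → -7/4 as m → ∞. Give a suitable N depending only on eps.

N = (19/4)/eps

Fix eps > 0. For m ≥ 1, |(-7m + 12)/(4m + 4) + 7/4| = |76|/(4(4m + 4)) = 76/(4(4m + 4)).
Since 4m + 4 ≥ 4m for m ≥ 1, this is ≤ 76/(4·4m) = (19/4)/m.
So |(-7m + 12)/(4m + 4) + 7/4| < eps whenever m > (19/4)/eps.
Take N = (19/4)/eps. If m > N then |(-7m + 12)/(4m + 4) + 7/4| ≤ (19/4)/m < eps.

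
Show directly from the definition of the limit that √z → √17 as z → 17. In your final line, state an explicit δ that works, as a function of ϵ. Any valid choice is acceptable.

Fix ϵ > 0. We want δ > 0 such that 0 < |z − 17| < δ implies |√z − √17| < ϵ.
Multiplying by the conjugate, |√z − √17| = |z − 17|/(√z + √17).
Restrict δ ≤ 17 so that |z − 17| < 17 forces z > 0, and then √z + √17 > √17.
Hence |√z − √17| < |z − 17|/√17, which is < ϵ once |z − 17| < √17·ϵ.
Take δ = min(17, √17·ϵ). If 0 < |z − 17| < δ then z > 0 and |√z − √17| < |z − 17|/√17 < ϵ.

δ = min(17, √17·ϵ)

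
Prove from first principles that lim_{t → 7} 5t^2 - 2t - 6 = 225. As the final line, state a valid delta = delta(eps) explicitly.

delta = min(1, eps/73)

Let eps > 0. We want delta > 0 such that 0 < |t − 7| < delta implies |(5t^2 - 2t - 6) − 225| < eps.
(5t^2 - 2t - 6) − 225 = 5t^2 - 2t - 231 = (t − 7)(5t + 33).
So |(5t^2 - 2t - 6) − 225| = |t − 7|·|5t + 33|.
Assume first that |t − 7| < 1, so |t| < 8. Then |5t + 33| ≤ 5·8 + 33 = 73.
Hence |(5t^2 - 2t - 6) − 225| ≤ 73|t − 7| < eps provided |t − 7| < eps/73.
Choosing delta = min(1, eps/73) ensures both conditions, hence |(5t^2 - 2t - 6) − 225| < eps.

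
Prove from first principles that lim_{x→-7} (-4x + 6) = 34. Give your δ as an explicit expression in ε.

δ = ε/4

Let ε > 0 be given. We need δ > 0 so that 0 < |x + 7| < δ implies |(-4x + 6) − 34| < ε.
|(-4x + 6) − 34| = |-4x - 28| = 4|x + 7|.
So 4|x + 7| < ε exactly when |x + 7| < ε/4.
Take δ = ε/4. If 0 < |x + 7| < δ then |(-4x + 6) − 34| = 4|x + 7| < 4·(ε/4) = ε.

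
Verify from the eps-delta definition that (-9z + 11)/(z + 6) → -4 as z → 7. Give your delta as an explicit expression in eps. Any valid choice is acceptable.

Let eps > 0 be given. We want delta > 0 with 0 < |z − 7| < delta ⇒ |(-9z + 11)/(z + 6) + 4| < eps.
Combining over a common denominator, (-9z + 11)/(z + 6) + 4 = [(-9z + 11)·13 − (-52)·(z + 6)] / [13·(z + 6)] = -65(z − 7) / (13(z + 6)).
So |(-9z + 11)/(z + 6) + 4| = 65|z − 7| / (13·|z + 6|).
Require delta ≤ 13/2, so |z + 6| ≥ |13| − |z − 7| > 13 − 13/2 = 13/2.
Hence |(-9z + 11)/(z + 6) + 4| < 65|z − 7|/(13·(13/2)) = (10/13)|z − 7|, which is < eps once |z − 7| < (13/10)eps.
Take delta = min(13/2, (13/10)eps). Then 0 < |z − 7| < delta forces both bounds, so |(-9z + 11)/(z + 6) + 4| < eps.

delta = min(13/2, (13/10)eps)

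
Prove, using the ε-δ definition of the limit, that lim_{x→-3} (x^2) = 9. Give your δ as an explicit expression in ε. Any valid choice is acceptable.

δ = min(2, ε/8)

Let ε > 0 be given. We seek δ > 0 with 0 < |x + 3| < δ ⇒ |x^2 − 9| < ε.
Factor: x^2 − 9 = (x + 3)(x - 3), so |x^2 − 9| = |x + 3|·|x - 3|.
Impose δ ≤ 2 so that |x| < 5; then |x - 3| ≤ 8.
Hence |x^2 − 9| ≤ 8|x + 3|, which is < ε once |x + 3| < ε/8.
Take δ = min(2, ε/8). If 0 < |x + 3| < δ then both bounds hold and |x^2 − 9| ≤ 8|x + 3| < 8·(ε/8) = ε.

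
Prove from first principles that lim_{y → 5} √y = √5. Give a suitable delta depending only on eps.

delta = min(5, √5·eps)

Let eps > 0. We want delta > 0 such that 0 < |y − 5| < delta implies |√y − √5| < eps.
Rationalise: √y − √5 = (y − 5)/(√y + √5), so |√y − √5| = |y − 5|/(√y + √5).
Restrict delta ≤ 5 so that |y − 5| < 5 forces y > 0, and then √y + √5 > √5.
Hence |√y − √5| < |y − 5|/√5, which is < eps once |y − 5| < √5·eps.
Take delta = min(5, √5·eps). If 0 < |y − 5| < delta then y > 0 and |√y − √5| < |y − 5|/√5 < eps.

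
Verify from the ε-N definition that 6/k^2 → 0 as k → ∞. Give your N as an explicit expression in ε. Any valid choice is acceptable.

N = (6/ε)^{1/2}

Let ε > 0. For k ≥ 1, |6/k^2 − 0| = 6/k^2.
6/k^2 < ε ⇔ k^2 > 6/ε ⇔ k > (6/ε)^{1/2}.
Take N = (6/ε)^{1/2}. Then k > N implies 6/k^2 < ε.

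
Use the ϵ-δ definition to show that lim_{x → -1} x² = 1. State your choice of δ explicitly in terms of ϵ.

δ = min(2, ϵ/4)

Let ϵ > 0 be given. We seek δ > 0 with 0 < |x + 1| < δ ⇒ |x² − 1| < ϵ.
Factor: x² − 1 = (x + 1)(x - 1), so |x² − 1| = |x + 1|·|x - 1|.
Restrict δ ≤ 2. Then |x + 1| < 2 gives |x| < 3, so by the triangle inequality |x - 1| ≤ 3 + 1 = 4.
Hence |x² − 1| ≤ 4|x + 1|, which is < ϵ once |x + 1| < ϵ/4.
Take δ = min(2, ϵ/4). If 0 < |x + 1| < δ then both bounds hold and |x² − 1| ≤ 4|x + 1| < 4·(ϵ/4) = ϵ.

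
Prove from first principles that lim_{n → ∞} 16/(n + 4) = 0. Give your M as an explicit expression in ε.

Let ε > 0 be given. For n ≥ 1, |16/(n + 4) − 0| = 16/(n + 4) ≤ 16/n.
We need 16/n < ε, i.e. n > 16/ε.
Take M = 16/ε. If n > M then |16/(n + 4)| ≤ 16/n < ε.

M = 16/ε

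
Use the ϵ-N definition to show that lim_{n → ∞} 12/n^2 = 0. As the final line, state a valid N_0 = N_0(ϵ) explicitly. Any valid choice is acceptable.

N_0 = (12/ϵ)^{1/2}

Let ϵ > 0 be given. For n ≥ 1, |12/n^2 − 0| = 12/n^2.
12/n^2 < ϵ ⇔ n^2 > 12/ϵ ⇔ n > (12/ϵ)^{1/2}.
Take N_0 = (12/ϵ)^{1/2}. Then n > N_0 implies 12/n^2 < ϵ.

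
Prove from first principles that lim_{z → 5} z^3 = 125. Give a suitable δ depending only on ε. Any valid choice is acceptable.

Let ε > 0. We seek δ > 0 with 0 < |z − 5| < δ ⇒ |z^3 − 125| < ε.
Factor: z^3 − 125 = (z − 5)(z^2 + 5z + 25), so |z^3 − 125| = |z − 5|·|z^2 + 5z + 25|.
Impose δ ≤ 1 so that |z| < 6; then |z^2 + 5z + 25| ≤ 91.
Hence |z^3 − 125| ≤ 91|z − 5|, which is < ε once |z − 5| < ε/91.
Take δ = min(1, ε/91). If 0 < |z − 5| < δ then both bounds hold and |z^3 − 125| ≤ 91|z − 5| < 91·(ε/91) = ε.

δ = min(1, ε/91)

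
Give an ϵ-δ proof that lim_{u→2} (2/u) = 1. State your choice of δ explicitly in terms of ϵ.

δ = min(1, ϵ)

Let ϵ > 0. We seek δ > 0 such that 0 < |u − 2| < δ implies |2/u − 1| < ϵ.
|2/u − 1| = 2·|2 − u|/(2·|u|) = 2|u − 2|/(2|u|).
Restrict δ ≤ 1. Then |u − 2| < 1 gives |u| > 1, so 2|u| > 2.
Then |2/u − 1| < 2|u − 2|/2, which is < ϵ when |u − 2| < ϵ.
Take δ = min(1, ϵ). Then 0 < |u − 2| < δ gives both |u − 2| < 1 and |u − 2| < ϵ, so |2/u − 1| < ϵ.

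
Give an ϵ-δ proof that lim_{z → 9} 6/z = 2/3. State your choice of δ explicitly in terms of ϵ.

Fix ϵ > 0. We seek δ > 0 such that 0 < |z − 9| < δ implies |6/z − (2/3)| < ϵ.
|6/z − (2/3)| = 6·|9 − z|/(9·|z|) = 6|z − 9|/(9|z|).
Require δ ≤ 9/2 so that |z| > 9 − 9/2 = 9/2, hence 9|z| > 81/2.
Then |6/z − (2/3)| < 6|z − 9|/(81/2), which is < ϵ when |z − 9| < (27/4)ϵ.
Take δ = min(9/2, (27/4)ϵ). Then 0 < |z − 9| < δ gives both |z − 9| < 9/2 and |z − 9| < (27/4)ϵ, so |6/z − (2/3)| < ϵ.

δ = min(9/2, (27/4)ϵ)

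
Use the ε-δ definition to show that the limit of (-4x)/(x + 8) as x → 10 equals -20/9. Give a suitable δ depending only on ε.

δ = min(9, (81/16)ε)

Suppose ε > 0. We want δ > 0 with 0 < |x − 10| < δ ⇒ |(-4x)/(x + 8) + 20/9| < ε.
Combining over a common denominator, (-4x)/(x + 8) + 20/9 = [(-4x)·18 − (-40)·(x + 8)] / [18·(x + 8)] = -32(x − 10) / (18(x + 8)).
So |(-4x)/(x + 8) + 20/9| = 32|x − 10| / (18·|x + 8|).
Require δ ≤ 9, so |x + 8| ≥ |18| − |x − 10| > 18 − 9 = 9.
Hence |(-4x)/(x + 8) + 20/9| < 32|x − 10|/(18·9) = (16/81)|x − 10|, which is < ε once |x − 10| < (81/16)ε.
Take δ = min(9, (81/16)ε). Then 0 < |x − 10| < δ forces both bounds, so |(-4x)/(x + 8) + 20/9| < ε.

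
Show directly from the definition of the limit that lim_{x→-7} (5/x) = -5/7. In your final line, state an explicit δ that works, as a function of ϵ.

Suppose ϵ > 0. We seek δ > 0 such that 0 < |x + 7| < δ implies |5/x + 5/7| < ϵ.
|5/x + 5/7| = 5·|-7 − x|/(7·|x|) = 5|x + 7|/(7|x|).
Require δ ≤ 7/2 so that |x| > 7 − 7/2 = 7/2, hence 7|x| > 49/2.
Then |5/x + 5/7| < 5|x + 7|/(49/2), which is < ϵ when |x + 7| < (49/10)ϵ.
Take δ = min(7/2, (49/10)ϵ). Then 0 < |x + 7| < δ gives both |x + 7| < 7/2 and |x + 7| < (49/10)ϵ, so |5/x + 5/7| < ϵ.

δ = min(7/2, (49/10)ϵ)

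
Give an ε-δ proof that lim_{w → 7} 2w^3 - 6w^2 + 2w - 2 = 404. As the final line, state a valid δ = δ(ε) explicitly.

Let ε > 0. We want δ > 0 such that 0 < |w − 7| < δ implies |(2w^3 - 6w^2 + 2w - 2) − 404| < ε.
(2w^3 - 6w^2 + 2w - 2) − 404 = 2w^3 - 6w^2 + 2w - 406 = (w − 7)(2w^2 + 8w + 58).
So |(2w^3 - 6w^2 + 2w - 2) − 404| = |w − 7|·|2w^2 + 8w + 58|.
Assume first that |w − 7| < 2, so |w| < 9. Then |2w^2 + 8w + 58| ≤ 2·9^2 + 8·9 + 58 = 292.
Hence |(2w^3 - 6w^2 + 2w - 2) − 404| ≤ 292|w − 7| < ε provided |w − 7| < ε/292.
Take δ = min(2, ε/292). Then 0 < |w − 7| < δ gives both |w − 7| < 2 and |w − 7| < ε/292, so |(2w^3 - 6w^2 + 2w - 2) − 404| < ε.

δ = min(2, ε/292)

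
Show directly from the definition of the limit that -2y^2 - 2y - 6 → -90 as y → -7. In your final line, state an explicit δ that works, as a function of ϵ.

δ = min(2, ϵ/30)

Suppose ϵ > 0. We want δ > 0 such that 0 < |y + 7| < δ implies |(-2y^2 - 2y - 6) + 90| < ϵ.
(-2y^2 - 2y - 6) + 90 = -2y^2 - 2y + 84 = (y + 7)(-2y + 12).
So |(-2y^2 - 2y - 6) + 90| = |y + 7|·|-2y + 12|.
Assume first that |y + 7| < 2, so |y| < 9. Then |-2y + 12| ≤ 2·9 + 12 = 30.
Hence |(-2y^2 - 2y - 6) + 90| ≤ 30|y + 7| < ϵ provided |y + 7| < ϵ/30.
Choosing δ = min(2, ϵ/30) ensures both conditions, hence |(-2y^2 - 2y - 6) + 90| < ϵ.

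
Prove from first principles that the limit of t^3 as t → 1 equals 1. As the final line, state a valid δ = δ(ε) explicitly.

δ = min(1, ε/7)

Let ε > 0. We seek δ > 0 with 0 < |t − 1| < δ ⇒ |t^3 − 1| < ε.
Factor: t^3 − 1 = (t − 1)(t^2 + t + 1), so |t^3 − 1| = |t − 1|·|t^2 + t + 1|.
Impose δ ≤ 1 so that |t| < 2; then |t^2 + t + 1| ≤ 7.
Hence |t^3 − 1| ≤ 7|t − 1|, which is < ε once |t − 1| < ε/7.
Take δ = min(1, ε/7). If 0 < |t − 1| < δ then both bounds hold and |t^3 − 1| ≤ 7|t − 1| < 7·(ε/7) = ε.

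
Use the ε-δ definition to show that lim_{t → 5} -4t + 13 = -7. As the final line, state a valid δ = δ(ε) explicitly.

δ = ε/4

Fix ε > 0. We need δ > 0 so that 0 < |t − 5| < δ implies |(-4t + 13) + 7| < ε.
Since (-4t + 13) + 7 = -4(t − 5), we have |(-4t + 13) + 7| = 4|t − 5|.
So 4|t − 5| < ε exactly when |t − 5| < ε/4.
Take δ = ε/4. If 0 < |t − 5| < δ then |(-4t + 13) + 7| = 4|t − 5| < 4·(ε/4) = ε.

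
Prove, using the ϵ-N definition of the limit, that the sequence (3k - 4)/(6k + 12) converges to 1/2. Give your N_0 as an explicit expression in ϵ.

N_0 = (5/3)/ϵ

Suppose ϵ > 0. For k ≥ 1, |(3k - 4)/(6k + 12) − (1/2)| = |-60|/(6(6k + 12)) = 60/(6(6k + 12)).
Since 6k + 12 ≥ 6k for k ≥ 1, this is ≤ 60/(6·6k) = (5/3)/k.
So |(3k - 4)/(6k + 12) − (1/2)| < ϵ whenever k > (5/3)/ϵ.
Take N_0 = (5/3)/ϵ. If k > N_0 then |(3k - 4)/(6k + 12) − (1/2)| ≤ (5/3)/k < ϵ.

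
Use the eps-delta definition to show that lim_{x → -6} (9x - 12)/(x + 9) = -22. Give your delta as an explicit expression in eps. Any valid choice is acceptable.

Let eps > 0. We want delta > 0 with 0 < |x + 6| < delta ⇒ |(9x - 12)/(x + 9) + 22| < eps.
Combining over a common denominator, (9x - 12)/(x + 9) + 22 = [(9x - 12)·3 − (-66)·(x + 9)] / [3·(x + 9)] = 93(x + 6) / (3(x + 9)).
So |(9x - 12)/(x + 9) + 22| = 93|x + 6| / (3·|x + 9|).
Require delta ≤ 3/2, so |x + 9| ≥ |3| − |x + 6| > 3 − 3/2 = 3/2.
Hence |(9x - 12)/(x + 9) + 22| < 93|x + 6|/(3·(3/2)) = (62/3)|x + 6|, which is < eps once |x + 6| < (3/62)eps.
Take delta = min(3/2, (3/62)eps). Then 0 < |x + 6| < delta forces both bounds, so |(9x - 12)/(x + 9) + 22| < eps.

delta = min(3/2, (3/62)eps)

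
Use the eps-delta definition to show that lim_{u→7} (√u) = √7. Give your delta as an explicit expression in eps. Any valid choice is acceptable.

delta = min(7, √7·eps)

Let eps > 0 be given. We want delta > 0 such that 0 < |u − 7| < delta implies |√u − √7| < eps.
Multiplying by the conjugate, |√u − √7| = |u − 7|/(√u + √7).
Restrict delta ≤ 7 so that |u − 7| < 7 forces u > 0, and then √u + √7 > √7.
Hence |√u − √7| < |u − 7|/√7, which is < eps once |u − 7| < √7·eps.
Take delta = min(7, √7·eps). If 0 < |u − 7| < delta then u > 0 and |√u − √7| < |u − 7|/√7 < eps.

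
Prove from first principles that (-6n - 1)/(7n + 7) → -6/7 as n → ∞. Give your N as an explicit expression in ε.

N = (5/7)/ε

Fix ε > 0. For n ≥ 1, |(-6n - 1)/(7n + 7) + 6/7| = |35|/(7(7n + 7)) = 35/(7(7n + 7)).
Since 7n + 7 ≥ 7n for n ≥ 1, this is ≤ 35/(7·7n) = (5/7)/n.
So |(-6n - 1)/(7n + 7) + 6/7| < ε whenever n > (5/7)/ε.
Take N = (5/7)/ε. If n > N then |(-6n - 1)/(7n + 7) + 6/7| ≤ (5/7)/n < ε.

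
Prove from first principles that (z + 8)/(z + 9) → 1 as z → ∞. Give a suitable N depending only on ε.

Let ε > 0 be given. We seek N > 0 such that z > N implies |(z + 8)/(z + 9) − 1| < ε.
(z + 8)/(z + 9) − 1 = ((z + 8) − (z + 9)) / ((z + 9)) = -1/((z + 9)).
For z > 0 we have z + 9 > z, so |(z + 8)/(z + 9) − 1| = 1/((z + 9)) < 1/(z) = 1/z.
Thus |(z + 8)/(z + 9) − 1| < ε whenever z > 1/ε.
Take N = 1/ε. If z > N then |(z + 8)/(z + 9) − 1| < 1/z < ε.

N = 1/ε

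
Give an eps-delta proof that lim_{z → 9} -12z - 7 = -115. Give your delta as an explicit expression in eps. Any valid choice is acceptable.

delta = eps/12

Let eps > 0. We need delta > 0 so that 0 < |z − 9| < delta implies |(-12z - 7) + 115| < eps.
|(-12z - 7) + 115| = |-12z + 108| = 12|z − 9|.
So 12|z − 9| < eps exactly when |z − 9| < eps/12.
Choosing delta = eps/12 gives |(-12z - 7) + 115| = 12|z − 9| < eps whenever |z − 9| < delta.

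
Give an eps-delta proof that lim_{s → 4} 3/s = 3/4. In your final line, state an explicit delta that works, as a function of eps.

Let eps > 0 be given. We seek delta > 0 such that 0 < |s − 4| < delta implies |3/s − (3/4)| < eps.
|3/s − (3/4)| = 3·|4 − s|/(4·|s|) = 3|s − 4|/(4|s|).
Restrict delta ≤ 2. Then |s − 4| < 2 gives |s| > 2, so 4|s| > 8.
Then |3/s − (3/4)| < 3|s − 4|/8, which is < eps when |s − 4| < (8/3)eps.
Take delta = min(2, (8/3)eps). Then 0 < |s − 4| < delta gives both |s − 4| < 2 and |s − 4| < (8/3)eps, so |3/s − (3/4)| < eps.

delta = min(2, (8/3)eps)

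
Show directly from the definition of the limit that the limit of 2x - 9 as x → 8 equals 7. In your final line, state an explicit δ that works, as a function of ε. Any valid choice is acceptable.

δ = ε/2

Fix ε > 0. We need δ > 0 so that 0 < |x − 8| < δ implies |(2x - 9) − 7| < ε.
|(2x - 9) − 7| = |2x - 16| = 2|x − 8|.
Thus it suffices that |x − 8| < ε/2.
Choosing δ = ε/2 gives |(2x - 9) − 7| = 2|x − 8| < ε whenever |x − 8| < δ.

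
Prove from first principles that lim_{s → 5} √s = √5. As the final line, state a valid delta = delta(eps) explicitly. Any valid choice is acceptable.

delta = min(5, √5·eps)

Let eps > 0 be given. We want delta > 0 such that 0 < |s − 5| < delta implies |√s − √5| < eps.
Multiplying by the conjugate, |√s − √5| = |s − 5|/(√s + √5).
Restrict delta ≤ 5 so that |s − 5| < 5 forces s > 0, and then √s + √5 > √5.
Hence |√s − √5| < |s − 5|/√5, which is < eps once |s − 5| < √5·eps.
Take delta = min(5, √5·eps). If 0 < |s − 5| < delta then s > 0 and |√s − √5| < |s − 5|/√5 < eps.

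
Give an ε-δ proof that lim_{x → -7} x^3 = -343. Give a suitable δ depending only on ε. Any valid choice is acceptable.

Let ε > 0 be given. We seek δ > 0 with 0 < |x + 7| < δ ⇒ |x^3 + 343| < ε.
Factor: x^3 + 343 = (x + 7)(x^2 - 7x + 49), so |x^3 + 343| = |x + 7|·|x^2 - 7x + 49|.
Impose δ ≤ 2 so that |x| < 9; then |x^2 - 7x + 49| ≤ 193.
Hence |x^3 + 343| ≤ 193|x + 7|, which is < ε once |x + 7| < ε/193.
Take δ = min(2, ε/193). If 0 < |x + 7| < δ then both bounds hold and |x^3 + 343| ≤ 193|x + 7| < 193·(ε/193) = ε.

δ = min(2, ε/193)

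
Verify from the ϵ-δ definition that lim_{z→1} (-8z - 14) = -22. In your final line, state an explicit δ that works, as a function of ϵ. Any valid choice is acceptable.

δ = ϵ/8

Fix ϵ > 0. We need δ > 0 so that 0 < |z − 1| < δ implies |(-8z - 14) + 22| < ϵ.
Since (-8z - 14) + 22 = -8(z − 1), we have |(-8z - 14) + 22| = 8|z − 1|.
So 8|z − 1| < ϵ exactly when |z − 1| < ϵ/8.
Choosing δ = ϵ/8 gives |(-8z - 14) + 22| = 8|z − 1| < ϵ whenever |z − 1| < δ.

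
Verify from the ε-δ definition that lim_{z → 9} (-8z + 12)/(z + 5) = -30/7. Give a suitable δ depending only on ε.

Let ε > 0 be given. We want δ > 0 with 0 < |z − 9| < δ ⇒ |(-8z + 12)/(z + 5) + 30/7| < ε.
Combining over a common denominator, (-8z + 12)/(z + 5) + 30/7 = [(-8z + 12)·14 − (-60)·(z + 5)] / [14·(z + 5)] = -52(z − 9) / (14(z + 5)).
So |(-8z + 12)/(z + 5) + 30/7| = 52|z − 9| / (14·|z + 5|).
Require δ ≤ 7, so |z + 5| ≥ |14| − |z − 9| > 14 − 7 = 7.
Hence |(-8z + 12)/(z + 5) + 30/7| < 52|z − 9|/(14·7) = (26/49)|z − 9|, which is < ε once |z − 9| < (49/26)ε.
Take δ = min(7, (49/26)ε). Then 0 < |z − 9| < δ forces both bounds, so |(-8z + 12)/(z + 5) + 30/7| < ε.

δ = min(7, (49/26)ε)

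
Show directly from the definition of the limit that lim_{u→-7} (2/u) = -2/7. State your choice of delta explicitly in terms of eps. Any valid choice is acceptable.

Let eps > 0. We seek delta > 0 such that 0 < |u + 7| < delta implies |2/u + 2/7| < eps.
|2/u + 2/7| = 2·|-7 − u|/(7·|u|) = 2|u + 7|/(7|u|).
Require delta ≤ 7/2 so that |u| > 7 − 7/2 = 7/2, hence 7|u| > 49/2.
Then |2/u + 2/7| < 2|u + 7|/(49/2), which is < eps when |u + 7| < (49/4)eps.
Take delta = min(7/2, (49/4)eps). Then 0 < |u + 7| < delta gives both |u + 7| < 7/2 and |u + 7| < (49/4)eps, so |2/u + 2/7| < eps.

delta = min(7/2, (49/4)eps)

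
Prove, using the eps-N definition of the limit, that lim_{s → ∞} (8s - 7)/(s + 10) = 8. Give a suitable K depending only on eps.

K = 87/eps

Suppose eps > 0. We seek K > 0 such that s > K implies |(8s - 7)/(s + 10) − 8| < eps.
(8s - 7)/(s + 10) − 8 = ((8s - 7) − 8(s + 10)) / ((s + 10)) = -87/((s + 10)).
For s > 0 we have s + 10 > s, so |(8s - 7)/(s + 10) − 8| = 87/((s + 10)) < 87/(s) = 87/s.
Thus |(8s - 7)/(s + 10) − 8| < eps whenever s > 87/eps.
Take K = 87/eps. If s > K then |(8s - 7)/(s + 10) − 8| < 87/s < eps.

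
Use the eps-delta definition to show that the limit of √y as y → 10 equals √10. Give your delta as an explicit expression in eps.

delta = min(10, √10·eps)

Suppose eps > 0. We want delta > 0 such that 0 < |y − 10| < delta implies |√y − √10| < eps.
Rationalise: √y − √10 = (y − 10)/(√y + √10), so |√y − √10| = |y − 10|/(√y + √10).
Restrict delta ≤ 10 so that |y − 10| < 10 forces y > 0, and then √y + √10 > √10.
Hence |√y − √10| < |y − 10|/√10, which is < eps once |y − 10| < √10·eps.
Take delta = min(10, √10·eps). If 0 < |y − 10| < delta then y > 0 and |√y − √10| < |y − 10|/√10 < eps.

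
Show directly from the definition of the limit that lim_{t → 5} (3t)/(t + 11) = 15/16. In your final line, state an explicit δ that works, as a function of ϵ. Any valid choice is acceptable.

δ = min(8, (128/33)ϵ)

Suppose ϵ > 0. We want δ > 0 with 0 < |t − 5| < δ ⇒ |(3t)/(t + 11) − (15/16)| < ϵ.
Combining over a common denominator, (3t)/(t + 11) − (15/16) = [(3t)·16 − 15·(t + 11)] / [16·(t + 11)] = 33(t − 5) / (16(t + 11)).
So |(3t)/(t + 11) − (15/16)| = 33|t − 5| / (16·|t + 11|).
Require δ ≤ 8, so |t + 11| ≥ |16| − |t − 5| > 16 − 8 = 8.
Hence |(3t)/(t + 11) − (15/16)| < 33|t − 5|/(16·8) = (33/128)|t − 5|, which is < ϵ once |t − 5| < (128/33)ϵ.
Take δ = min(8, (128/33)ϵ). Then 0 < |t − 5| < δ forces both bounds, so |(3t)/(t + 11) − (15/16)| < ϵ.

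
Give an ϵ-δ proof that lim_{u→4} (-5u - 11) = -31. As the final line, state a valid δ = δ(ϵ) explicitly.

Suppose ϵ > 0. We need δ > 0 so that 0 < |u − 4| < δ implies |(-5u - 11) + 31| < ϵ.
|(-5u - 11) + 31| = |-5u + 20| = 5|u − 4|.
Thus it suffices that |u − 4| < ϵ/5.
Take δ = ϵ/5. If 0 < |u − 4| < δ then |(-5u - 11) + 31| = 5|u − 4| < 5·(ϵ/5) = ϵ.

δ = ϵ/5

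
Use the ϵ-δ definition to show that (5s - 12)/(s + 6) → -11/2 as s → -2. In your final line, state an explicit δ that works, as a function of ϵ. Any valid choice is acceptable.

δ = min(2, (4/21)ϵ)

Suppose ϵ > 0. We want δ > 0 with 0 < |s + 2| < δ ⇒ |(5s - 12)/(s + 6) + 11/2| < ϵ.
Combining over a common denominator, (5s - 12)/(s + 6) + 11/2 = [(5s - 12)·4 − (-22)·(s + 6)] / [4·(s + 6)] = 42(s + 2) / (4(s + 6)).
So |(5s - 12)/(s + 6) + 11/2| = 42|s + 2| / (4·|s + 6|).
Require δ ≤ 2, so |s + 6| ≥ |4| − |s + 2| > 4 − 2 = 2.
Hence |(5s - 12)/(s + 6) + 11/2| < 42|s + 2|/(4·2) = (21/4)|s + 2|, which is < ϵ once |s + 2| < (4/21)ϵ.
Take δ = min(2, (4/21)ϵ). Then 0 < |s + 2| < δ forces both bounds, so |(5s - 12)/(s + 6) + 11/2| < ϵ.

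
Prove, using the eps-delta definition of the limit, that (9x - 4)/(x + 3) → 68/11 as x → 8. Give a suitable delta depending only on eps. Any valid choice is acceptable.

Let eps > 0. We want delta > 0 with 0 < |x − 8| < delta ⇒ |(9x - 4)/(x + 3) − (68/11)| < eps.
Combining over a common denominator, (9x - 4)/(x + 3) − (68/11) = [(9x - 4)·11 − 68·(x + 3)] / [11·(x + 3)] = 31(x − 8) / (11(x + 3)).
So |(9x - 4)/(x + 3) − (68/11)| = 31|x − 8| / (11·|x + 3|).
Restrict delta ≤ 11/2. Then |x − 8| < 11/2 gives |x + 3| = |(x − 8) + 11| ≥ 11 − 11/2 = 11/2.
Hence |(9x - 4)/(x + 3) − (68/11)| < 31|x − 8|/(11·(11/2)) = (62/121)|x − 8|, which is < eps once |x − 8| < (121/62)eps.
Take delta = min(11/2, (121/62)eps). Then 0 < |x − 8| < delta forces both bounds, so |(9x - 4)/(x + 3) − (68/11)| < eps.

delta = min(11/2, (121/62)eps)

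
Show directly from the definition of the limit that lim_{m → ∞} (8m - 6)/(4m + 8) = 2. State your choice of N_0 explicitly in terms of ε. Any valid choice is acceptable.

N_0 = (11/2)/ε

Fix ε > 0. For m ≥ 1, |(8m - 6)/(4m + 8) − 2| = |-88|/(4(4m + 8)) = 88/(4(4m + 8)).
Since 4m + 8 ≥ 4m for m ≥ 1, this is ≤ 88/(4·4m) = (11/2)/m.
So |(8m - 6)/(4m + 8) − 2| < ε whenever m > (11/2)/ε.
Take N_0 = (11/2)/ε. If m > N_0 then |(8m - 6)/(4m + 8) − 2| ≤ (11/2)/m < ε.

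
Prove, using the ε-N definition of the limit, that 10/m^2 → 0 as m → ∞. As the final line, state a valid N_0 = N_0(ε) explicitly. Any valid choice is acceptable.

Let ε > 0. For m ≥ 1, |10/m^2 − 0| = 10/m^2.
10/m^2 < ε ⇔ m^2 > 10/ε ⇔ m > (10/ε)^{1/2}.
Take N_0 = (10/ε)^{1/2}. Then m > N_0 implies 10/m^2 < ε.

N_0 = (10/ε)^{1/2}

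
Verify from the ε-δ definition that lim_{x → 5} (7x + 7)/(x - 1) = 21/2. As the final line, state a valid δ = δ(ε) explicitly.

δ = min(2, (4/7)ε)

Let ε > 0 be given. We want δ > 0 with 0 < |x − 5| < δ ⇒ |(7x + 7)/(x - 1) − (21/2)| < ε.
Combining over a common denominator, (7x + 7)/(x - 1) − (21/2) = [(7x + 7)·4 − 42·(x - 1)] / [4·(x - 1)] = -14(x − 5) / (4(x - 1)).
So |(7x + 7)/(x - 1) − (21/2)| = 14|x − 5| / (4·|x − 1|).
Restrict δ ≤ 2. Then |x − 5| < 2 gives |x − 1| = |(x − 5) + 4| ≥ 4 − 2 = 2.
Hence |(7x + 7)/(x - 1) − (21/2)| < 14|x − 5|/(4·2) = (7/4)|x − 5|, which is < ε once |x − 5| < (4/7)ε.
Take δ = min(2, (4/7)ε). Then 0 < |x − 5| < δ forces both bounds, so |(7x + 7)/(x - 1) − (21/2)| < ε.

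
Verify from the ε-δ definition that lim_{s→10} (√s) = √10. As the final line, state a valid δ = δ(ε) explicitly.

δ = min(10, √10·ε)

Suppose ε > 0. We want δ > 0 such that 0 < |s − 10| < δ implies |√s − √10| < ε.
Rationalise: √s − √10 = (s − 10)/(√s + √10), so |√s − √10| = |s − 10|/(√s + √10).
Restrict δ ≤ 10 so that |s − 10| < 10 forces s > 0, and then √s + √10 > √10.
Hence |√s − √10| < |s − 10|/√10, which is < ε once |s − 10| < √10·ε.
Take δ = min(10, √10·ε). If 0 < |s − 10| < δ then s > 0 and |√s − √10| < |s − 10|/√10 < ε.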